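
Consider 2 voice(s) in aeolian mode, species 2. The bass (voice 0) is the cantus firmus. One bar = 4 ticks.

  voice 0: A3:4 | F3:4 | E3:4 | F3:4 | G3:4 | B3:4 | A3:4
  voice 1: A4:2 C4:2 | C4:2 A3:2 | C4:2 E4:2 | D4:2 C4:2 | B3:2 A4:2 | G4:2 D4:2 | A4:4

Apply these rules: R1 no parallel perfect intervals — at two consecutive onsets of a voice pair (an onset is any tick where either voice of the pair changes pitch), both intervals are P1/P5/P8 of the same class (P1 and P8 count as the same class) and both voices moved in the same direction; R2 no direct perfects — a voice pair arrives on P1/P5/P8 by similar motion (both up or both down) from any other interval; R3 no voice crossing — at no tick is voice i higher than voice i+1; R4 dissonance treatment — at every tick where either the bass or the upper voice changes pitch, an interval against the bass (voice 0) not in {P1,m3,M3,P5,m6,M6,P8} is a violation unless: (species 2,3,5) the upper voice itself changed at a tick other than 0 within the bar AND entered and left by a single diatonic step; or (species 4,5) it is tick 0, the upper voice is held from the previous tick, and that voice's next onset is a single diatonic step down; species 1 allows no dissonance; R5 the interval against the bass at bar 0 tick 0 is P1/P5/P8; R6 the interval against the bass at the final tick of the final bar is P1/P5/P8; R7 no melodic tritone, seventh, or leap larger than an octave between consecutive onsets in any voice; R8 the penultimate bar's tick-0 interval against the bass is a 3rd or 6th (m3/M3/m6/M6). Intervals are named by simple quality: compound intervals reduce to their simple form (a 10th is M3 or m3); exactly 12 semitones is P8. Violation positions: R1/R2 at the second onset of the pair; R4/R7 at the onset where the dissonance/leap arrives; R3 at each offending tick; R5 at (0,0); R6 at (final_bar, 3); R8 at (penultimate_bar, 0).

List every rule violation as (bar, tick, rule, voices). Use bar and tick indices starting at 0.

(4, 2, R4, (0, 1))
(4, 2, R7, (1,))

bar 0: v0=A3 v1=A4 downbeat P8
bar 1: v0=F3 v1=C4 downbeat P5
bar 2: v0=E3 v1=C4 downbeat m6
bar 3: v0=F3 v1=D4 downbeat M6
bar 4: v0=G3 v1=B3 downbeat M3
bar 5: v0=B3 v1=G4 downbeat m6
bar 6: v0=A3 v1=A4 downbeat P8
  -> R4 @ bar 4 tick 2 v(0, 1): G3/A4 M2 untreated
  -> R7 @ bar 4 tick 2 v(1,): B3->A4 leap 10st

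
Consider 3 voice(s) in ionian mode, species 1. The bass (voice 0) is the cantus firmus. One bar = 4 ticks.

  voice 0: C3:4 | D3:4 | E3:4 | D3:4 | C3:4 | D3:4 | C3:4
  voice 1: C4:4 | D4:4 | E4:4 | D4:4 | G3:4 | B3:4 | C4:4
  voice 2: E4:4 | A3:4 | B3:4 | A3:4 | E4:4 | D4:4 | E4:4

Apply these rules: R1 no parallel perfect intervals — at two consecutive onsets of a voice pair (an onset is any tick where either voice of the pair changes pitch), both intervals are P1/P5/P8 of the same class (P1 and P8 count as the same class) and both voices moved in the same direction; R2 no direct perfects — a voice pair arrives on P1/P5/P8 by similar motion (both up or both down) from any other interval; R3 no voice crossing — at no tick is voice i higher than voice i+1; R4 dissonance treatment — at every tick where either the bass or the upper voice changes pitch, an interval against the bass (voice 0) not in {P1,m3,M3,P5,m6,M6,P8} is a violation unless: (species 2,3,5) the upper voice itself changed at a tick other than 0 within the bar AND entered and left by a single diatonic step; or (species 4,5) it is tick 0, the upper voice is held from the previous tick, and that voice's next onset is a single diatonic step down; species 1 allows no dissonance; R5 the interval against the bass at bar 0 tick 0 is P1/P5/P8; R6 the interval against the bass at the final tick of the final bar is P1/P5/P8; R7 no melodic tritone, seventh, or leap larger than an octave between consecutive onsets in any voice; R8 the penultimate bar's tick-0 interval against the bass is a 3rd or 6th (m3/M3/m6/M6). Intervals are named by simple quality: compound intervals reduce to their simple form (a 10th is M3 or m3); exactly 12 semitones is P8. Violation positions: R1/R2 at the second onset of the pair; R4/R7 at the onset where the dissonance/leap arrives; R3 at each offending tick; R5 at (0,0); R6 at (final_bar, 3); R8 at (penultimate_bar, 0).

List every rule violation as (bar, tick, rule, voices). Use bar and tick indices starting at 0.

(0, 0, R5, (0, 2))
(1, 0, R1, (0, 1))
(1, 0, R3, (1, 2))
(1, 1, R3, (1, 2))
(1, 2, R3, (1, 2))
(1, 3, R3, (1, 2))
(2, 0, R1, (0, 1))
(2, 0, R1, (0, 2))
(2, 0, R3, (1, 2))
(2, 1, R3, (1, 2))
(2, 2, R3, (1, 2))
(2, 3, R3, (1, 2))
(3, 0, R1, (0, 1))
(3, 0, R1, (0, 2))
(3, 0, R3, (1, 2))
(3, 1, R3, (1, 2))
(3, 2, R3, (1, 2))
(3, 3, R3, (1, 2))
(4, 0, R2, (0, 1))
(5, 0, R8, (0, 2))
(6, 3, R6, (0, 2))

bar 0: v0=C3 v1=C4 v2=E4 downbeat M3
bar 1: v0=D3 v1=D4 v2=A3 downbeat P5
bar 2: v0=E3 v1=E4 v2=B3 downbeat P5
bar 3: v0=D3 v1=D4 v2=A3 downbeat P5
bar 4: v0=C3 v1=G3 v2=E4 downbeat M3
bar 5: v0=D3 v1=B3 v2=D4 downbeat P8
bar 6: v0=C3 v1=C4 v2=E4 downbeat M3
  -> R5 @ bar 0 tick 0 v(0, 2): opens on M3
  -> R1 @ bar 1 tick 0 v(0, 1): C3/C4 P8 -> D3/D4 P8 similar
  -> R3 @ bar 1 tick 0 v(1, 2): D4 above A3
  -> R3 @ bar 1 tick 1 v(1, 2): D4 above A3
  -> R3 @ bar 1 tick 2 v(1, 2): D4 above A3
  -> R3 @ bar 1 tick 3 v(1, 2): D4 above A3
  -> R1 @ bar 2 tick 0 v(0, 1): D3/D4 P8 -> E3/E4 P8 similar
  -> R1 @ bar 2 tick 0 v(0, 2): D3/A3 P5 -> E3/B3 P5 similar
  -> R3 @ bar 2 tick 0 v(1, 2): E4 above B3
  -> R3 @ bar 2 tick 1 v(1, 2): E4 above B3
  -> R3 @ bar 2 tick 2 v(1, 2): E4 above B3
  -> R3 @ bar 2 tick 3 v(1, 2): E4 above B3
  -> R1 @ bar 3 tick 0 v(0, 1): E3/E4 P8 -> D3/D4 P8 similar
  -> R1 @ bar 3 tick 0 v(0, 2): E3/B3 P5 -> D3/A3 P5 similar
  -> R3 @ bar 3 tick 0 v(1, 2): D4 above A3
  -> R3 @ bar 3 tick 1 v(1, 2): D4 above A3
  -> R3 @ bar 3 tick 2 v(1, 2): D4 above A3
  -> R3 @ bar 3 tick 3 v(1, 2): D4 above A3
  -> R2 @ bar 4 tick 0 v(0, 1): D3/D4 P8 -> C3/G3 P5 similar
  -> R8 @ bar 5 tick 0 v(0, 2): penult P8 not 3rd/6th
  -> R6 @ bar 6 tick 3 v(0, 2): closes on M3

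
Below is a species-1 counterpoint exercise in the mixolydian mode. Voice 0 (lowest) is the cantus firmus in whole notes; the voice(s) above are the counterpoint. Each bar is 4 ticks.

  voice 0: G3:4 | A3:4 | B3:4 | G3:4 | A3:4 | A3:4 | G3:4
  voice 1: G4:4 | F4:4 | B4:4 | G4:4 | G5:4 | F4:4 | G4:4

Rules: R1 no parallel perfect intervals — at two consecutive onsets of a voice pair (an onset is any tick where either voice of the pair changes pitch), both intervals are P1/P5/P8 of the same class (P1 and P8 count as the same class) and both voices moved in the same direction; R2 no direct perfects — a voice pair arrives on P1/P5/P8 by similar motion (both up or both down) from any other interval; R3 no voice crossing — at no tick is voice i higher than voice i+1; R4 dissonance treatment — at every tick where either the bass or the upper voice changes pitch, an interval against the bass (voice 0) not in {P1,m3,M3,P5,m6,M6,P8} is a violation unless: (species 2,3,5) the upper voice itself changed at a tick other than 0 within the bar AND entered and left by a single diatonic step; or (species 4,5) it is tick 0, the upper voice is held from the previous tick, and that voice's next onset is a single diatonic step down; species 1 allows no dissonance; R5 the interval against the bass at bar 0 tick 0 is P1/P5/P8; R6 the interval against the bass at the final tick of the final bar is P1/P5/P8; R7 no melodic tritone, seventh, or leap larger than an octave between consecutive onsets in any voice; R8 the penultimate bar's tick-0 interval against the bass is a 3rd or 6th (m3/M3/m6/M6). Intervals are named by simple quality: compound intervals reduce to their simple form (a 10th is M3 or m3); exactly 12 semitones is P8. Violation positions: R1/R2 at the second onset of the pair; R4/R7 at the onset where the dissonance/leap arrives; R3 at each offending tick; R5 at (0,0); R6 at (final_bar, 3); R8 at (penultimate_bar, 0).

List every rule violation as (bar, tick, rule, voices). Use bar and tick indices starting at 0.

(2, 0, R2, (0, 1))
(2, 0, R7, (1,))
(3, 0, R1, (0, 1))
(4, 0, R4, (0, 1))
(5, 0, R7, (1,))

bar 0: v0=G3 v1=G4 downbeat P8
bar 1: v0=A3 v1=F4 downbeat m6
bar 2: v0=B3 v1=B4 downbeat P8
bar 3: v0=G3 v1=G4 downbeat P8
bar 4: v0=A3 v1=G5 downbeat m7
bar 5: v0=A3 v1=F4 downbeat m6
bar 6: v0=G3 v1=G4 downbeat P8
  -> R2 @ bar 2 tick 0 v(0, 1): A3/F4 m6 -> B3/B4 P8 similar
  -> R7 @ bar 2 tick 0 v(1,): F4->B4 leap 6st
  -> R1 @ bar 3 tick 0 v(0, 1): B3/B4 P8 -> G3/G4 P8 similar
  -> R4 @ bar 4 tick 0 v(0, 1): A3/G5 m7 untreated
  -> R7 @ bar 5 tick 0 v(1,): G5->F4 leap 14st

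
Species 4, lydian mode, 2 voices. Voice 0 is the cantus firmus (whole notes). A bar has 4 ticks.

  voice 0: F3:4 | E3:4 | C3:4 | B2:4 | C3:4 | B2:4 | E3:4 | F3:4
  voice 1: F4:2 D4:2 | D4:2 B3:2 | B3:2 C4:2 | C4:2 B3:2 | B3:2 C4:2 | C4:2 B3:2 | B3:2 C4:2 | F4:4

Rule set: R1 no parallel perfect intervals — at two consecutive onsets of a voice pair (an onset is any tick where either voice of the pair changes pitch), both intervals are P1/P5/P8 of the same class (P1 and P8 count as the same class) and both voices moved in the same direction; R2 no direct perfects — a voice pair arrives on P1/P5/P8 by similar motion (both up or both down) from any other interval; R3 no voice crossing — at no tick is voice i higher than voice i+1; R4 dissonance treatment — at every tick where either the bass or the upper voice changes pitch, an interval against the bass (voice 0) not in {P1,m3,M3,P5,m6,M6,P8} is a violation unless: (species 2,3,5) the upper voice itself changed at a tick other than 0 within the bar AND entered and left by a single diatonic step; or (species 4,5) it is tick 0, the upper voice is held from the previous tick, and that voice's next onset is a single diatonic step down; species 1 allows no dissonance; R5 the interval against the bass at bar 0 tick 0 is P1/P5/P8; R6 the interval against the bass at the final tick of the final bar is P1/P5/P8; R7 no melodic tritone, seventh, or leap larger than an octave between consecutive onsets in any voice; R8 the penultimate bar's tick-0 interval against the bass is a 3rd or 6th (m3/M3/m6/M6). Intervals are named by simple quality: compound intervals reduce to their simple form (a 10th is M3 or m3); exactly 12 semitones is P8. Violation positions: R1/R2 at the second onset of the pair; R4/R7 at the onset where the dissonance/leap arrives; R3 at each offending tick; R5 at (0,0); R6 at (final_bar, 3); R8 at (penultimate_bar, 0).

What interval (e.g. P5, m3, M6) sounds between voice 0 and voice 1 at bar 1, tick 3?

voice 0=E3 voice 1=B3 -> P5

P5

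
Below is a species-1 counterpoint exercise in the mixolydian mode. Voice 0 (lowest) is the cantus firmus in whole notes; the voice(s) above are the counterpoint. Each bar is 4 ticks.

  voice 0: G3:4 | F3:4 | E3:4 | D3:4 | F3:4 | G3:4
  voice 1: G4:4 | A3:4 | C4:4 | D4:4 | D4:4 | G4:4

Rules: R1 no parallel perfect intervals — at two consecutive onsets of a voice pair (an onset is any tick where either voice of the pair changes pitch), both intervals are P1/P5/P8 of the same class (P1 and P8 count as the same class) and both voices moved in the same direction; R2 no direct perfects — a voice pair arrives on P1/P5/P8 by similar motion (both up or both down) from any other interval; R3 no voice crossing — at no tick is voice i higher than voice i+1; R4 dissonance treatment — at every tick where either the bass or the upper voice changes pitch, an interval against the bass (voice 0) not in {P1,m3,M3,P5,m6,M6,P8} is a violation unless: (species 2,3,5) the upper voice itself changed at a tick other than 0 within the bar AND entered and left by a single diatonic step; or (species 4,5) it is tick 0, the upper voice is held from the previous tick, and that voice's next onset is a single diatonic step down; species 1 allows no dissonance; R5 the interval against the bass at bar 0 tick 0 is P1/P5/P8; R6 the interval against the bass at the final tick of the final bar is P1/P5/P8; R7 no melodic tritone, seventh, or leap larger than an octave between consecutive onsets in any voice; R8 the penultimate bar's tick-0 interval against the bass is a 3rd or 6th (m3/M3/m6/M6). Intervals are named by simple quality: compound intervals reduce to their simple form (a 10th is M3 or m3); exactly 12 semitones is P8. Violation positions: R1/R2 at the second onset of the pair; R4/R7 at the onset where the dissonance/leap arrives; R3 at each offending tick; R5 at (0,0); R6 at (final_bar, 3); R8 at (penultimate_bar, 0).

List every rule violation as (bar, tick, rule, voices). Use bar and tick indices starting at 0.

bar 0: v0=G3 v1=G4 downbeat P8
bar 1: v0=F3 v1=A3 downbeat M3
bar 2: v0=E3 v1=C4 downbeat m6
bar 3: v0=D3 v1=D4 downbeat P8
bar 4: v0=F3 v1=D4 downbeat M6
bar 5: v0=G3 v1=G4 downbeat P8
  -> R7 @ bar 1 tick 0 v(1,): G4->A3 leap 10st
  -> R2 @ bar 5 tick 0 v(0, 1): F3/D4 M6 -> G3/G4 P8 similar

(1, 0, R7, (1,))
(5, 0, R2, (0, 1))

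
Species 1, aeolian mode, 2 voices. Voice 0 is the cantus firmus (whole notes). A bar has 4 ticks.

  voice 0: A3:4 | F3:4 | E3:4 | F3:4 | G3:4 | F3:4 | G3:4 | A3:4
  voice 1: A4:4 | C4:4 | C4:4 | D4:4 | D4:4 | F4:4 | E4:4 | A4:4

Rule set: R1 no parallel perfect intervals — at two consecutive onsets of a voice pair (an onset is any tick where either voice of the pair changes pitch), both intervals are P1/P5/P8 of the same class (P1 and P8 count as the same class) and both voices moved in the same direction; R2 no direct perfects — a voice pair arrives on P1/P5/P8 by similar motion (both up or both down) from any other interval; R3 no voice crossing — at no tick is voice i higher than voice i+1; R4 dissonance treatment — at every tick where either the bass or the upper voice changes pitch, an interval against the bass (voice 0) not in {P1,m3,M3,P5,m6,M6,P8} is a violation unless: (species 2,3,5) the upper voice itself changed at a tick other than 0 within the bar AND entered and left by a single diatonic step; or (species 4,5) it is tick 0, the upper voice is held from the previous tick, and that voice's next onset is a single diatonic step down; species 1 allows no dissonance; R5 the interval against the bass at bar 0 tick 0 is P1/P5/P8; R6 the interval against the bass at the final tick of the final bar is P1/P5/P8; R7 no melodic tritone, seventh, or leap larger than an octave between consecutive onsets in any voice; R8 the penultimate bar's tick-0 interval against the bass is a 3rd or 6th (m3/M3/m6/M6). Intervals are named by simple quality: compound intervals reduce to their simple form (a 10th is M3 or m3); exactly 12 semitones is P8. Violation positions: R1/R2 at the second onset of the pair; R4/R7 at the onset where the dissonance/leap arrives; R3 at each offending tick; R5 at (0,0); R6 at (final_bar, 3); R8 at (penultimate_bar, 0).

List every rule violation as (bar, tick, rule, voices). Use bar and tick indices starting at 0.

bar 0: v0=A3 v1=A4 downbeat P8
bar 1: v0=F3 v1=C4 downbeat P5
bar 2: v0=E3 v1=C4 downbeat m6
bar 3: v0=F3 v1=D4 downbeat M6
bar 4: v0=G3 v1=D4 downbeat P5
bar 5: v0=F3 v1=F4 downbeat P8
bar 6: v0=G3 v1=E4 downbeat M6
bar 7: v0=A3 v1=A4 downbeat P8
  -> R2 @ bar 1 tick 0 v(0, 1): A3/A4 P8 -> F3/C4 P5 similar
  -> R2 @ bar 7 tick 0 v(0, 1): G3/E4 M6 -> A3/A4 P8 similar

(1, 0, R2, (0, 1))
(7, 0, R2, (0, 1))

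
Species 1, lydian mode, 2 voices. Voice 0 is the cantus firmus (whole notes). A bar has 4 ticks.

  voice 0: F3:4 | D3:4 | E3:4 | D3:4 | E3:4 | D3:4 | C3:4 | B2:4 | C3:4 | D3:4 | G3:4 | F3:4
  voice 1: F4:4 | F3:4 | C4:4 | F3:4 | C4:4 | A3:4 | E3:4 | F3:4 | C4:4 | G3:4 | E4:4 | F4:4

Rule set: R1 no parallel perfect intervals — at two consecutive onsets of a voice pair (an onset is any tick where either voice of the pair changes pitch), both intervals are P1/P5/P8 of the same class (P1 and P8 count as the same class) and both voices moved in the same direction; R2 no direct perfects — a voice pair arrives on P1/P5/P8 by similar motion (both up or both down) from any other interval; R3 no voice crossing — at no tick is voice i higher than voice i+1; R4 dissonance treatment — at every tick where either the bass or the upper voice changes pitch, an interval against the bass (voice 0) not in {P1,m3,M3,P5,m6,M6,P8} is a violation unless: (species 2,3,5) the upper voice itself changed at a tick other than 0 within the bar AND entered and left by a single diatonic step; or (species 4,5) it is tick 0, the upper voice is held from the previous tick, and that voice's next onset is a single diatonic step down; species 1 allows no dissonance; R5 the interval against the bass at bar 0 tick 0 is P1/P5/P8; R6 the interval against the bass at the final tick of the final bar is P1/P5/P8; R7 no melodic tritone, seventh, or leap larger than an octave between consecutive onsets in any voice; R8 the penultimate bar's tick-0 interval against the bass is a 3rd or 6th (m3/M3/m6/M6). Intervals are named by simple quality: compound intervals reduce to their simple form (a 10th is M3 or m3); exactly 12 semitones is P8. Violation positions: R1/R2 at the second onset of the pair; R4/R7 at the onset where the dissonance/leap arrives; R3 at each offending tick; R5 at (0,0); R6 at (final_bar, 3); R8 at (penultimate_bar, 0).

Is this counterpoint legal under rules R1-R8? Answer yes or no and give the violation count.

No (4 violations)

bar 0: v0=F3 v1=F4 (P8)
bar 1: v0=D3 v1=F3 (m3)
bar 2: v0=E3 v1=C4 (m6)
bar 3: v0=D3 v1=F3 (m3)
bar 4: v0=E3 v1=C4 (m6)
bar 5: v0=D3 v1=A3 (P5)
bar 6: v0=C3 v1=E3 (M3)
bar 7: v0=B2 v1=F3 (TT)
bar 8: v0=C3 v1=C4 (P8)
bar 9: v0=D3 v1=G3 (P4)
bar 10: v0=G3 v1=E4 (M6)
bar 11: v0=F3 v1=F4 (P8)
  R2 @ bar5.0: E3/C4 m6 -> D3/A3 P5 similar
  R4 @ bar7.0: B2/F3 TT untreated
  R2 @ bar8.0: B2/F3 TT -> C3/C4 P8 similar
  R4 @ bar9.0: D3/G3 P4 untreated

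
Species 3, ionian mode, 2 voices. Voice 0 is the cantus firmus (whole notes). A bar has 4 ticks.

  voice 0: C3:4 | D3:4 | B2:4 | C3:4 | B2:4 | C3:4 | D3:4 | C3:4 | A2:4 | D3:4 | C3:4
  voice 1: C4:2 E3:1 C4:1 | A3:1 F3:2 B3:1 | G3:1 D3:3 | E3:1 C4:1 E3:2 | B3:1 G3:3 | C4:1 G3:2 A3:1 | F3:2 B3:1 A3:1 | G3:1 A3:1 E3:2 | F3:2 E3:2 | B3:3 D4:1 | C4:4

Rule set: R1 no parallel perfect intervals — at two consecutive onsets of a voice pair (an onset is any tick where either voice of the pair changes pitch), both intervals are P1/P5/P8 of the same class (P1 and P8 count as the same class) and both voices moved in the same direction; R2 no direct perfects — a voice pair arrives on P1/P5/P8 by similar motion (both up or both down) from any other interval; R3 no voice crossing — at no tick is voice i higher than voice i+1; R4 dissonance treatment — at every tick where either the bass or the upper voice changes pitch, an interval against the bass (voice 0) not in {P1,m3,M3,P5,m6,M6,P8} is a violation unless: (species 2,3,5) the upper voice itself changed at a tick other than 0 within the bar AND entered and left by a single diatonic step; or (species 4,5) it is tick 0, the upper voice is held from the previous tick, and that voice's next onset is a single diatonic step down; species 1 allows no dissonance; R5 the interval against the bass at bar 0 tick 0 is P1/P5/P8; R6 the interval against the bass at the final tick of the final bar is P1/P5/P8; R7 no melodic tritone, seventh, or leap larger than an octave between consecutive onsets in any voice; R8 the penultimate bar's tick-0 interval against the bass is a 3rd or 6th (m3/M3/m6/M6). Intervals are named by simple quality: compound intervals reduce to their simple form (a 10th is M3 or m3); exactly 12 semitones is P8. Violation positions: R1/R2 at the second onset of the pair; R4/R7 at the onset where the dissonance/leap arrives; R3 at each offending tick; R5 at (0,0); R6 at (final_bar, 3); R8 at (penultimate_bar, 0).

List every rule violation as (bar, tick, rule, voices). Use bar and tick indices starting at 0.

bar 0: v0=C3 v1=C4 downbeat P8
bar 1: v0=D3 v1=A3 downbeat P5
bar 2: v0=B2 v1=G3 downbeat m6
bar 3: v0=C3 v1=E3 downbeat M3
bar 4: v0=B2 v1=B3 downbeat P8
bar 5: v0=C3 v1=C4 downbeat P8
bar 6: v0=D3 v1=F3 downbeat m3
bar 7: v0=C3 v1=G3 downbeat P5
bar 8: v0=A2 v1=F3 downbeat m6
bar 9: v0=D3 v1=B3 downbeat M6
bar 10: v0=C3 v1=C4 downbeat P8
  -> R7 @ bar 1 tick 3 v(1,): F3->B3 leap 6st
  -> R2 @ bar 5 tick 0 v(0, 1): B2/G3 m6 -> C3/C4 P8 similar
  -> R7 @ bar 6 tick 2 v(1,): F3->B3 leap 6st
  -> R1 @ bar 7 tick 0 v(0, 1): D3/A3 P5 -> C3/G3 P5 similar
  -> R1 @ bar 10 tick 0 v(0, 1): D3/D4 P8 -> C3/C4 P8 similar

(1, 3, R7, (1,))
(5, 0, R2, (0, 1))
(6, 2, R7, (1,))
(7, 0, R1, (0, 1))
(10, 0, R1, (0, 1))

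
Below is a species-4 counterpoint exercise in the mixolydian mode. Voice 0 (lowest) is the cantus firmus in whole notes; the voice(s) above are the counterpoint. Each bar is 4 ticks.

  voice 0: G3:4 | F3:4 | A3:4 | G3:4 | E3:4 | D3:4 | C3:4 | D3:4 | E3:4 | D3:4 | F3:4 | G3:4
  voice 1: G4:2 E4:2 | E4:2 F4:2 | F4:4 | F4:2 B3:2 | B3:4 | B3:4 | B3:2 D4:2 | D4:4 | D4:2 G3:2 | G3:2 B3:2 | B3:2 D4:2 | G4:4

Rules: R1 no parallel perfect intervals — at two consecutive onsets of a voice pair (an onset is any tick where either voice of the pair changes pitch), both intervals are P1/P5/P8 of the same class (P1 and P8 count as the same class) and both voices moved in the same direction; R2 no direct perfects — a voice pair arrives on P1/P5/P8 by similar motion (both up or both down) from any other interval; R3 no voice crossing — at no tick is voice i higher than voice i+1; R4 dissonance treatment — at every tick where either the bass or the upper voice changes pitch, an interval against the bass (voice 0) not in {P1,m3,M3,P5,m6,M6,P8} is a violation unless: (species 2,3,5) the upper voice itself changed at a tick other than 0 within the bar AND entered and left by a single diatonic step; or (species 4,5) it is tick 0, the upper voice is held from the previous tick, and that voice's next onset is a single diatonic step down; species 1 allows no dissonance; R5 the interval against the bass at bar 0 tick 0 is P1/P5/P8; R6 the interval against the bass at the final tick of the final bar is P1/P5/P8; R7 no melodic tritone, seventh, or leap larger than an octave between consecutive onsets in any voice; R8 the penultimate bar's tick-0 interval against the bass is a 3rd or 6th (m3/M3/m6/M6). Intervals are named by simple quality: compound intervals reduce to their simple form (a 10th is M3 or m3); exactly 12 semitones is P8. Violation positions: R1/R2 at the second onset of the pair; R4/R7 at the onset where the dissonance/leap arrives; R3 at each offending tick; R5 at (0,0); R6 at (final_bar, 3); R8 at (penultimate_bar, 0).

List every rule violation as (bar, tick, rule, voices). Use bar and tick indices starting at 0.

bar 0: v0=G3 v1=G4 downbeat P8
bar 1: v0=F3 v1=E4 downbeat M7
bar 2: v0=A3 v1=F4 downbeat m6
bar 3: v0=G3 v1=F4 downbeat m7
bar 4: v0=E3 v1=B3 downbeat P5
bar 5: v0=D3 v1=B3 downbeat M6
bar 6: v0=C3 v1=B3 downbeat M7
bar 7: v0=D3 v1=D4 downbeat P8
bar 8: v0=E3 v1=D4 downbeat m7
bar 9: v0=D3 v1=G3 downbeat P4
bar 10: v0=F3 v1=B3 downbeat TT
bar 11: v0=G3 v1=G4 downbeat P8
  -> R4 @ bar 1 tick 0 v(0, 1): F3/E4 M7 untreated
  -> R4 @ bar 3 tick 0 v(0, 1): G3/F4 m7 untreated
  -> R7 @ bar 3 tick 2 v(1,): F4->B3 leap 6st
  -> R4 @ bar 6 tick 0 v(0, 1): C3/B3 M7 untreated
  -> R4 @ bar 6 tick 2 v(0, 1): C3/D4 M2 untreated
  -> R4 @ bar 8 tick 0 v(0, 1): E3/D4 m7 untreated
  -> R4 @ bar 9 tick 0 v(0, 1): D3/G3 P4 untreated
  -> R4 @ bar 10 tick 0 v(0, 1): F3/B3 TT untreated
  -> R8 @ bar 10 tick 0 v(0, 1): penult TT not 3rd/6th
  -> R2 @ bar 11 tick 0 v(0, 1): F3/D4 M6 -> G3/G4 P8 similar

(1, 0, R4, (0, 1))
(3, 0, R4, (0, 1))
(3, 2, R7, (1,))
(6, 0, R4, (0, 1))
(6, 2, R4, (0, 1))
(8, 0, R4, (0, 1))
(9, 0, R4, (0, 1))
(10, 0, R4, (0, 1))
(10, 0, R8, (0, 1))
(11, 0, R2, (0, 1))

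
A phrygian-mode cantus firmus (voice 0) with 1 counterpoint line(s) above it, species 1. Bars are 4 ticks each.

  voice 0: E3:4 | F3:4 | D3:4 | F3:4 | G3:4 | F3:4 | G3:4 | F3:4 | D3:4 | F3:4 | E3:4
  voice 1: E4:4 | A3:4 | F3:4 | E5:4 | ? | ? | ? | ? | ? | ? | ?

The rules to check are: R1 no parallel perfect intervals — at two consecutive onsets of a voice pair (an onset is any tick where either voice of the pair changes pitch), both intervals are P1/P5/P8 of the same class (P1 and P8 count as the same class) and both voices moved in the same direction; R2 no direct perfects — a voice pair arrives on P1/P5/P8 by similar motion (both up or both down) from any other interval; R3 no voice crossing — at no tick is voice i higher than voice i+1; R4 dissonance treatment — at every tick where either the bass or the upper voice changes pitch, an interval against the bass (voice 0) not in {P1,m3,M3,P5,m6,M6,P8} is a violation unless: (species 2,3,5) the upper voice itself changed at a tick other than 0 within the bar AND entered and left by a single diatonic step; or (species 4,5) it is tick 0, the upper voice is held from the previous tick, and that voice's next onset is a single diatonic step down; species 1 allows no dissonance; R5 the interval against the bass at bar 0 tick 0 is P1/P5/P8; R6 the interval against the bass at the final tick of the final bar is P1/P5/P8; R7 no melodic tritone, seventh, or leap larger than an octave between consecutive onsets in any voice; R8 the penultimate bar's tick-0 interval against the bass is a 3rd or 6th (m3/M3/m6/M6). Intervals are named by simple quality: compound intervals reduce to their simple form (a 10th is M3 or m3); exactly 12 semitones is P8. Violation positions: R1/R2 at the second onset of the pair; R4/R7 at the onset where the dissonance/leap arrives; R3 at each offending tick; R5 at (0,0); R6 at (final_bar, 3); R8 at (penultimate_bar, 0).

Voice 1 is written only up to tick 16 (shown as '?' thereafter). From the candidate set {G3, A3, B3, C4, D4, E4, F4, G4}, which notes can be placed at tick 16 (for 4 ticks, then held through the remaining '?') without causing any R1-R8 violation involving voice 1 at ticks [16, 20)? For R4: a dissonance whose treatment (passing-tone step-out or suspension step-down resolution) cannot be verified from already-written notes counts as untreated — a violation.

G3: violates R7
A3: violates R4,R7
B3: violates R7
C4: violates R4,R7
D4: violates R7
E4: legal
F4: violates R4,R7
G4: legal

{E4, G4}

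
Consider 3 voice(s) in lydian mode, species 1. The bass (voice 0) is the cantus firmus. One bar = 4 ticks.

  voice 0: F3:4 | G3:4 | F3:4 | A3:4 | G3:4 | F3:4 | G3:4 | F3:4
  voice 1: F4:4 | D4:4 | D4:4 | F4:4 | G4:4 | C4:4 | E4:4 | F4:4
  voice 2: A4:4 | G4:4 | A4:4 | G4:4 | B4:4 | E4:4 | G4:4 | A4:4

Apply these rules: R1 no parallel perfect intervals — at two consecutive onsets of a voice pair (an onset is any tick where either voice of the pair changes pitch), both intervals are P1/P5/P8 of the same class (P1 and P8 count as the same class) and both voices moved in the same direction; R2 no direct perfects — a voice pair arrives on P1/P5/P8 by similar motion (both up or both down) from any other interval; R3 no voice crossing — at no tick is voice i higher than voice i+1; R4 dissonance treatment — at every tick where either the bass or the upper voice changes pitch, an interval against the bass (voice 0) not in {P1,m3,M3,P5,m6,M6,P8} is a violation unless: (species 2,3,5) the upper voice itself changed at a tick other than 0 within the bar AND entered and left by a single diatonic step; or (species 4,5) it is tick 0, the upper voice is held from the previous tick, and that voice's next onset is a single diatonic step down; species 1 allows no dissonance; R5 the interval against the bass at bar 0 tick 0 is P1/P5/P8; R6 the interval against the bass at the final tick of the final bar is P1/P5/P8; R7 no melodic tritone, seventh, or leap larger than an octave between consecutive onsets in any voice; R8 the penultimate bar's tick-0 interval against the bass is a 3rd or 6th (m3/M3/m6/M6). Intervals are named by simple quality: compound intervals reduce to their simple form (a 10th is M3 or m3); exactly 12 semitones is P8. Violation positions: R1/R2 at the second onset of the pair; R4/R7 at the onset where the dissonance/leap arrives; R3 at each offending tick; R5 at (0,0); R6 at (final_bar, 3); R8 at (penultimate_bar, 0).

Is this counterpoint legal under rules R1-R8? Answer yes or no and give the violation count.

bar 0: v0=F3 v1=F4 v2=A4 (M3)
bar 1: v0=G3 v1=D4 v2=G4 (P8)
bar 2: v0=F3 v1=D4 v2=A4 (M3)
bar 3: v0=A3 v1=F4 v2=G4 (m7)
bar 4: v0=G3 v1=G4 v2=B4 (M3)
bar 5: v0=F3 v1=C4 v2=E4 (M7)
bar 6: v0=G3 v1=E4 v2=G4 (P8)
bar 7: v0=F3 v1=F4 v2=A4 (M3)
  R5 @ bar0.0: opens on M3
  R4 @ bar3.0: A3/G4 m7 untreated
  R2 @ bar5.0: G3/G4 P8 -> F3/C4 P5 similar
  R4 @ bar5.0: F3/E4 M7 untreated
  R2 @ bar6.0: F3/E4 M7 -> G3/G4 P8 similar
  R8 @ bar6.0: penult P8 not 3rd/6th
  R6 @ bar7.3: closes on M3

No (7 violations)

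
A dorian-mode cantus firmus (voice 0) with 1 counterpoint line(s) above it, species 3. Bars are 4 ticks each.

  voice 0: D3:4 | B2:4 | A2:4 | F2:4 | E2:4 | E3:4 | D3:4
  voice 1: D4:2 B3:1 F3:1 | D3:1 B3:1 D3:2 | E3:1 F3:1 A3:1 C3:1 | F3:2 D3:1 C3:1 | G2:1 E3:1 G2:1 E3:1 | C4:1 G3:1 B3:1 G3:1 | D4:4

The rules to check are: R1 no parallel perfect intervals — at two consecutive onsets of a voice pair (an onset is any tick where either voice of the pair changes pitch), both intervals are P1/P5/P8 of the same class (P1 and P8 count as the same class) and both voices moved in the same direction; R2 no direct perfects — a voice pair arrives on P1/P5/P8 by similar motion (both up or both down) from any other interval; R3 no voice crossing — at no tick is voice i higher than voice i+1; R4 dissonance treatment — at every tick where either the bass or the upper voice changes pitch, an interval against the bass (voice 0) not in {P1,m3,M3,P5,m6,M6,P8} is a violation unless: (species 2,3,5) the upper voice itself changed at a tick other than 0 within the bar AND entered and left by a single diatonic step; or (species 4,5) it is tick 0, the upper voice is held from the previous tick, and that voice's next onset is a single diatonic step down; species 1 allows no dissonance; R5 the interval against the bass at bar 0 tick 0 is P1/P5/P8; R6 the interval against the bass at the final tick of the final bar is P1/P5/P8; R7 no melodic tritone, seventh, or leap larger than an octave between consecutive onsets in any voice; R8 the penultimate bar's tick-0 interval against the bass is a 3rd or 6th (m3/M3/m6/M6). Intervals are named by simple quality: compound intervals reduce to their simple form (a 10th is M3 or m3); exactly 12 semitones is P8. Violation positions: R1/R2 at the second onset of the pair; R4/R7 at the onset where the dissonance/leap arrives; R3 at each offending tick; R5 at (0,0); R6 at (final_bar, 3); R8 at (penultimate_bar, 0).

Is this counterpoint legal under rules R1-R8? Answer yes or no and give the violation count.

No (1 violations)

bar 0: v0=D3 v1=D4 (P8)
bar 1: v0=B2 v1=D3 (m3)
bar 2: v0=A2 v1=E3 (P5)
bar 3: v0=F2 v1=F3 (P8)
bar 4: v0=E2 v1=G2 (m3)
bar 5: v0=E3 v1=C4 (m6)
bar 6: v0=D3 v1=D4 (P8)
  R7 @ bar0.3: B3->F3 leap 6st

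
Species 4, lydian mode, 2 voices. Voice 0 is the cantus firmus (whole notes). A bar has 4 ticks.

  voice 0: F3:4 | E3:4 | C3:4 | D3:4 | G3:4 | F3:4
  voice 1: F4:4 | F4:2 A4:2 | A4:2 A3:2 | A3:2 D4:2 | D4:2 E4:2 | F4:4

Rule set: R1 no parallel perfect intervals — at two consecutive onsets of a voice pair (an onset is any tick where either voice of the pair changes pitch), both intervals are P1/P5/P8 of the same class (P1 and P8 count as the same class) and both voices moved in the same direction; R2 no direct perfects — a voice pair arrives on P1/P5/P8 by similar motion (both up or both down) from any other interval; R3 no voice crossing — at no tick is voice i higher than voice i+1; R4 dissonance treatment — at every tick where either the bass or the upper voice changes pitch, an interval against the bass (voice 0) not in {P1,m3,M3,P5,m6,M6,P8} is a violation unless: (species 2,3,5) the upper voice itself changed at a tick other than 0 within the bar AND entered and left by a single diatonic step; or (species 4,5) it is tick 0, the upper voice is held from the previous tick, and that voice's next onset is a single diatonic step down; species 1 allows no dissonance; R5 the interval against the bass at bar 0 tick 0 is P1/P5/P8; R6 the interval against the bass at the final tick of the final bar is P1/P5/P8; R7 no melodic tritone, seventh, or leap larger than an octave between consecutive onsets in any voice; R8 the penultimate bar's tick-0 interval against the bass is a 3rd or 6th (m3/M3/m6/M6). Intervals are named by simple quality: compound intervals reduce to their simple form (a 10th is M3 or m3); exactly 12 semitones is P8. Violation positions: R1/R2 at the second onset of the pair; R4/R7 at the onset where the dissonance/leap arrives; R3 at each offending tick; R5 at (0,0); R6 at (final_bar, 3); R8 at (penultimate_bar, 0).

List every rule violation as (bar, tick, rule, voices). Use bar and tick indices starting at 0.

(1, 0, R4, (0, 1))
(1, 2, R4, (0, 1))
(4, 0, R8, (0, 1))

bar 0: v0=F3 v1=F4 downbeat P8
bar 1: v0=E3 v1=F4 downbeat m2
bar 2: v0=C3 v1=A4 downbeat M6
bar 3: v0=D3 v1=A3 downbeat P5
bar 4: v0=G3 v1=D4 downbeat P5
bar 5: v0=F3 v1=F4 downbeat P8
  -> R4 @ bar 1 tick 0 v(0, 1): E3/F4 m2 untreated
  -> R4 @ bar 1 tick 2 v(0, 1): E3/A4 P4 untreated
  -> R8 @ bar 4 tick 0 v(0, 1): penult P5 not 3rd/6th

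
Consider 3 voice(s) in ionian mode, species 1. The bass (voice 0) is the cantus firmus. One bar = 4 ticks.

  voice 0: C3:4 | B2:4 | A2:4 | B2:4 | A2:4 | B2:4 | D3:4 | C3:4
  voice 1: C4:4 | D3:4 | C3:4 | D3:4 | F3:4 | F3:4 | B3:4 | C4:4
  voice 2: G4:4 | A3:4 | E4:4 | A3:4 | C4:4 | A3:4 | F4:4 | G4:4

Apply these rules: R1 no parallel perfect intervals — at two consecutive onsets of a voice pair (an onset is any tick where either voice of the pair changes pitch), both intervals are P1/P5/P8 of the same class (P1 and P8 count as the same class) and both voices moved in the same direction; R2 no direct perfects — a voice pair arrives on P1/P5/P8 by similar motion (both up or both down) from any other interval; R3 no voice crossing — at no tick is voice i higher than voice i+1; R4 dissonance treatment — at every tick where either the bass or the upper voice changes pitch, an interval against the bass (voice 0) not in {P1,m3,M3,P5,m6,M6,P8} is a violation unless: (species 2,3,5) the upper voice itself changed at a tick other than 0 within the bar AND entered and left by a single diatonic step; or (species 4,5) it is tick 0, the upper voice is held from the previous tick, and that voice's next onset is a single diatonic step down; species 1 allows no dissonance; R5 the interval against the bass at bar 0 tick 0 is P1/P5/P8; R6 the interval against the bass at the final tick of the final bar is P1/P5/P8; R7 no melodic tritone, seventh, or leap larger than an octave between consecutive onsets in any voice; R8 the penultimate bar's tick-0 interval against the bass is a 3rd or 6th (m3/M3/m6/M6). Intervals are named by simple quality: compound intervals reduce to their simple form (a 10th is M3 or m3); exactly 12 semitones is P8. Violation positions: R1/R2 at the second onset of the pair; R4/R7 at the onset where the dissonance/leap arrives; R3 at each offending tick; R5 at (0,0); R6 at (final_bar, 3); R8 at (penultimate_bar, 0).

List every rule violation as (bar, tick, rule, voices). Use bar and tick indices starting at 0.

bar 0: v0=C3 v1=C4 v2=G4 downbeat P5
bar 1: v0=B2 v1=D3 v2=A3 downbeat m7
bar 2: v0=A2 v1=C3 v2=E4 downbeat P5
bar 3: v0=B2 v1=D3 v2=A3 downbeat m7
bar 4: v0=A2 v1=F3 v2=C4 downbeat m3
bar 5: v0=B2 v1=F3 v2=A3 downbeat m7
bar 6: v0=D3 v1=B3 v2=F4 downbeat m3
bar 7: v0=C3 v1=C4 v2=G4 downbeat P5
  -> R1 @ bar 1 tick 0 v(1, 2): C4/G4 P5 -> D3/A3 P5 similar
  -> R4 @ bar 1 tick 0 v(0, 2): B2/A3 m7 untreated
  -> R7 @ bar 1 tick 0 v(1,): C4->D3 leap 10st
  -> R7 @ bar 1 tick 0 v(2,): G4->A3 leap 10st
  -> R4 @ bar 3 tick 0 v(0, 2): B2/A3 m7 untreated
  -> R1 @ bar 4 tick 0 v(1, 2): D3/A3 P5 -> F3/C4 P5 similar
  -> R4 @ bar 5 tick 0 v(0, 1): B2/F3 TT untreated
  -> R4 @ bar 5 tick 0 v(0, 2): B2/A3 m7 untreated
  -> R7 @ bar 6 tick 0 v(1,): F3->B3 leap 6st
  -> R2 @ bar 7 tick 0 v(1, 2): B3/F4 TT -> C4/G4 P5 similar

(1, 0, R1, (1, 2))
(1, 0, R4, (0, 2))
(1, 0, R7, (1,))
(1, 0, R7, (2,))
(3, 0, R4, (0, 2))
(4, 0, R1, (1, 2))
(5, 0, R4, (0, 1))
(5, 0, R4, (0, 2))
(6, 0, R7, (1,))
(7, 0, R2, (1, 2))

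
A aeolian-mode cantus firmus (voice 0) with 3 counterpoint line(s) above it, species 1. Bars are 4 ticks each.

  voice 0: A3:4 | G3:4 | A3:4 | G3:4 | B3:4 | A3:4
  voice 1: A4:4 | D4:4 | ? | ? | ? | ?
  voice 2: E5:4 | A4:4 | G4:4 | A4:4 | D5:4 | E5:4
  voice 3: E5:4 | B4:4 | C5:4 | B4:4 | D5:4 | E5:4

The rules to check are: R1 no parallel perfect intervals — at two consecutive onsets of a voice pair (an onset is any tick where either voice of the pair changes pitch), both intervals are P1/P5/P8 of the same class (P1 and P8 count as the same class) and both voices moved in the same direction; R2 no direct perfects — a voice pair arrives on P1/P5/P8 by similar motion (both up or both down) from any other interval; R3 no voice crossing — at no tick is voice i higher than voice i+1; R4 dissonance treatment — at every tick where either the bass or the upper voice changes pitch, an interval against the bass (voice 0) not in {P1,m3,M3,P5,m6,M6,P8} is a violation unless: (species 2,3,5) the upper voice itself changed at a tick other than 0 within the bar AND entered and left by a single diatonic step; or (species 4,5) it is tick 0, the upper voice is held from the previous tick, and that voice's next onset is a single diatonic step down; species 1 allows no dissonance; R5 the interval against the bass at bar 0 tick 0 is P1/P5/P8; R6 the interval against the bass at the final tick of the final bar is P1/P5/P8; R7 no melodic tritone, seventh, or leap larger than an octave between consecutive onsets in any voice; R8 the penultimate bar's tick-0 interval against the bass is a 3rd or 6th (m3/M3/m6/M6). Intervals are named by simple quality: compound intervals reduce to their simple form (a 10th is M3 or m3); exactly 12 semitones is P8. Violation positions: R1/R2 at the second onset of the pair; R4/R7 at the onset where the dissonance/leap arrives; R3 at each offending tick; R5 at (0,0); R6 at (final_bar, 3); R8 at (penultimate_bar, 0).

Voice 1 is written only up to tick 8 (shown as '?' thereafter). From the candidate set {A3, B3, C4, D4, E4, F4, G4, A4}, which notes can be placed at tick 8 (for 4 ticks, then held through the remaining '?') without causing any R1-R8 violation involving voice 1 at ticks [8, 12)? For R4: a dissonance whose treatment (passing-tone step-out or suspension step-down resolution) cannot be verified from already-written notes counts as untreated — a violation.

A3: legal
B3: violates R4
C4: violates R1
D4: violates R4
E4: violates R1
F4: violates R2
G4: violates R4
A4: violates R2,R3

{A3}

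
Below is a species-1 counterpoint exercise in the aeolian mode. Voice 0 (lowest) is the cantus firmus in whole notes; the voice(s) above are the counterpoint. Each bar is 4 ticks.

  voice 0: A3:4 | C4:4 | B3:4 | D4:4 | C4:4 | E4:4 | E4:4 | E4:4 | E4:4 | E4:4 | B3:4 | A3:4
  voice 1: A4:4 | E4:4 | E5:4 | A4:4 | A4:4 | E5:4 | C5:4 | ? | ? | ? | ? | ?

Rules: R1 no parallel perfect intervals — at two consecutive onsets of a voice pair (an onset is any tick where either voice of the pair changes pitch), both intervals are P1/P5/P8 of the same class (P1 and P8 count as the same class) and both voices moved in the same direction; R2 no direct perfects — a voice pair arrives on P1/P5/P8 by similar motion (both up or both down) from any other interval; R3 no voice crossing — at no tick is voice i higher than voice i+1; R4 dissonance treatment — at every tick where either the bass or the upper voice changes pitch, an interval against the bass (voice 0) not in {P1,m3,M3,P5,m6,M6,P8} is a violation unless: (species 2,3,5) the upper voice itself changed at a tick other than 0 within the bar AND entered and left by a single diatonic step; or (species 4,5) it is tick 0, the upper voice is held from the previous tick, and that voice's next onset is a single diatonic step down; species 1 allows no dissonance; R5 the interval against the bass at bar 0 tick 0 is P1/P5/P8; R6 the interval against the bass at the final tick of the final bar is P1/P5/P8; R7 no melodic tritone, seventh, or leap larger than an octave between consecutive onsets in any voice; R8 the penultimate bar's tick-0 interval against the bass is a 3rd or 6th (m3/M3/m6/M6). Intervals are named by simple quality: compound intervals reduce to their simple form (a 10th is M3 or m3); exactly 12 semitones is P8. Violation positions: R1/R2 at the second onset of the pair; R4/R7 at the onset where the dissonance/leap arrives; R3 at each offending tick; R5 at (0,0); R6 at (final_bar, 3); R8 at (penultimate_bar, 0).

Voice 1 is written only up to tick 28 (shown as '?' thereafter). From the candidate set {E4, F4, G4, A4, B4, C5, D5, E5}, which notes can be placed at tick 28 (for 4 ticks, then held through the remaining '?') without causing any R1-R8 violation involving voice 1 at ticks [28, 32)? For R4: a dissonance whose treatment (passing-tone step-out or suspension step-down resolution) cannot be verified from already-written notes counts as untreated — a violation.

{B4, C5, E4, E5, G4}

E4: legal
F4: violates R4
G4: legal
A4: violates R4
B4: legal
C5: legal
D5: violates R4
E5: legal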